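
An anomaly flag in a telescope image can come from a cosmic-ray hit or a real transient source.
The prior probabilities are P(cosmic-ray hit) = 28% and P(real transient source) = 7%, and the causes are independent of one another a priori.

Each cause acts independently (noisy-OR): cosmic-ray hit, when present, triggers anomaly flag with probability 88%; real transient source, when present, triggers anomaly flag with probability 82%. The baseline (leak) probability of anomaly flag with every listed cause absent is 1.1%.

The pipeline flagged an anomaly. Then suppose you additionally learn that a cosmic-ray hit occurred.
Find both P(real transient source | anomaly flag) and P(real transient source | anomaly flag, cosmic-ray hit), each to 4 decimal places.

P(real transient source | anomaly flag) ≈ 0.2037; P(real transient source | anomaly flag, cosmic-ray hit) ≈ 0.0771

Under noisy-OR, P(anomaly flag | causes) = 1 − (1−0.011)·∏(1−qᵢ) over the active causes.
By total probability over the 4 (cosmic-ray hit, real transient source) configurations:
  P(anomaly flag) = 0.011×0.72×0.93 + 0.82198×0.72×0.07 + 0.88132×0.28×0.93 + 0.978638×0.28×0.07
        = 0.007366 + 0.041428 + 0.229496 + 0.019181 = 0.297471
Keeping only the real transient source-present terms gives 0.060609, so
  P(real transient source | anomaly flag) = 0.060609 / 0.297471 ≈ 0.2037

Now condition on the additional information:
P(anomaly flag | cosmic-ray hit) = 0.88132·0.93 + 0.978638·0.07 = 0.819628 + 0.068505 = 0.888133
The real transient source-present share is 0.978638·0.07 = 0.068505.
So P(real transient source | anomaly flag, cosmic-ray hit) = 0.068505/0.888133 ≈ 0.0771.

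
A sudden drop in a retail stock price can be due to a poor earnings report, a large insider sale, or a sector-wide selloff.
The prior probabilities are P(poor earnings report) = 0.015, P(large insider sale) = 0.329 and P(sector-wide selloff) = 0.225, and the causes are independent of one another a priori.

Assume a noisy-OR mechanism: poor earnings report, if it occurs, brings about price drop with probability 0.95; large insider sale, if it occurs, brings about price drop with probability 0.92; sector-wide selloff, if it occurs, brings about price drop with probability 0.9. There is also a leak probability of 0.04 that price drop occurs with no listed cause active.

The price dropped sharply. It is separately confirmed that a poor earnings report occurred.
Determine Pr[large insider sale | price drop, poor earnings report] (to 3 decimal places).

Pr[large insider sale | price drop, poor earnings report] ≈ 0.337

Under noisy-OR, P(price drop | causes) = 1 − (1−0.04)·∏(1−qᵢ) over the active causes.
Enumerate the 4 (large insider sale, sector-wide selloff) configurations and weight by the priors:
  P(price drop | poor earnings report) = 0.952*0.671*0.775 + 0.9952*0.671*0.225 + 0.99616*0.329*0.775 + 0.999616*0.329*0.225
        = 0.495064 + 0.150250 + 0.253996 + 0.073997 = 0.973307
Configurations with large insider sale contribute 0.327993, so
  P(large insider sale | price drop, poor earnings report) = 0.327993 / 0.973307 ≈ 0.337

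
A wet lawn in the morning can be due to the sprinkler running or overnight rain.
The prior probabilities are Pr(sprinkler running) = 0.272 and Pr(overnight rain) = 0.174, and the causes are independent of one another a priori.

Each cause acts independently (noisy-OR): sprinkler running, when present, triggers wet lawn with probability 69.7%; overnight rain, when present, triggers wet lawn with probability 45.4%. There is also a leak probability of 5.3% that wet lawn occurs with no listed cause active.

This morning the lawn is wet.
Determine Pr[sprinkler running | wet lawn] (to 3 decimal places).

Pr[sprinkler running | wet lawn] ≈ 0.683

Under noisy-OR, P(wet lawn | causes) = 1 − (1−0.053)·∏(1−qᵢ) over the active causes.
Sum P(wet lawn|·) weighted by the priors over the 4 (sprinkler running, overnight rain) configurations:
  P(wet lawn) = 0.053×0.728×0.826 + 0.482938×0.728×0.174 + 0.713059×0.272×0.826 + 0.84333×0.272×0.174
        = 0.031870 + 0.061175 + 0.160204 + 0.039913 = 0.293162
The terms with sprinkler running present sum to 0.200117, so
  P(sprinkler running | wet lawn) = 0.200117 / 0.293162 ≈ 0.683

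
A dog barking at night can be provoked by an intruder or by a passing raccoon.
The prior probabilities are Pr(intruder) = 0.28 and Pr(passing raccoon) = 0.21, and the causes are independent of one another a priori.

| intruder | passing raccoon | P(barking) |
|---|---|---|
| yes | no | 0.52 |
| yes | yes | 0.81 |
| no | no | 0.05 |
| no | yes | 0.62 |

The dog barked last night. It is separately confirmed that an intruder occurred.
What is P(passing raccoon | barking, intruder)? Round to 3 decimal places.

P(passing raccoon | barking, intruder) ≈ 0.293

P(barking | intruder) = 0.52*0.79 + 0.81*0.21 = 0.410800 + 0.170100 = 0.580900
Restricting to configurations with passing raccoon present: 0.81*0.21 = 0.170100.
So P(passing raccoon | barking, intruder) = 0.170100/0.580900 ≈ 0.293.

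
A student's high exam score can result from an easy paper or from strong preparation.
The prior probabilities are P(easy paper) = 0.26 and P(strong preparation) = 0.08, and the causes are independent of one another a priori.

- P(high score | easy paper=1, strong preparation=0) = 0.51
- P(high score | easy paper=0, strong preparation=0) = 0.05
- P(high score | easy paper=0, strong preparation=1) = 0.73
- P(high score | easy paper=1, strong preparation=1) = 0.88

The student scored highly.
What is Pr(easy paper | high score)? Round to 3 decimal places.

P(high score) = 0.05*0.74*0.92 + 0.73*0.74*0.08 + 0.51*0.26*0.92 + 0.88*0.26*0.08 = 0.034040 + 0.043216 + 0.121992 + 0.018304 = 0.217552
Of this, 0.140296 comes from 0.121992 + 0.018304 (the easy paper=true cases).
So P(easy paper | high score) = 0.140296/0.217552 ≈ 0.645.

Pr(easy paper | high score) ≈ 0.645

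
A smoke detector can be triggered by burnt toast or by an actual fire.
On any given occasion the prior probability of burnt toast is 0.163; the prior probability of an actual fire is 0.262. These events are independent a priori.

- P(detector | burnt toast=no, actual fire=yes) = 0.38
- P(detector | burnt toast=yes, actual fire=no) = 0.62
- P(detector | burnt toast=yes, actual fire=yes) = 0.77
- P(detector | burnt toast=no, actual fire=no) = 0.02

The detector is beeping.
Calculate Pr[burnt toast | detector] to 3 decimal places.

Pr[burnt toast | detector] ≈ 0.529

P(detector) = 0.02*0.837*0.738 + 0.38*0.837*0.262 + 0.62*0.163*0.738 + 0.77*0.163*0.262 = 0.012354 + 0.083332 + 0.074582 + 0.032884 = 0.203152
Restricting to configurations with burnt toast present: 0.074582 + 0.032884 = 0.107466.
So P(burnt toast | detector) = 0.107466/0.203152 ≈ 0.529.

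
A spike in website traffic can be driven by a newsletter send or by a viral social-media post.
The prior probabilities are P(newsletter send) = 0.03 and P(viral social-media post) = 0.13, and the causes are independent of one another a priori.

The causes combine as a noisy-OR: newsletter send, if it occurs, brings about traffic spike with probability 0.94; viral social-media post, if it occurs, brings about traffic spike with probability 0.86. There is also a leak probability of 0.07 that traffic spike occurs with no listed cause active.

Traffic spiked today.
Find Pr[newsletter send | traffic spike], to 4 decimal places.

Under noisy-OR, P(traffic spike | causes) = 1 − (1−0.07)·∏(1−qᵢ) over the active causes.
P(traffic spike) = 0.07·0.97·0.87 + 0.8698·0.97·0.13 + 0.9442·0.03·0.87 + 0.992188·0.03·0.13 = 0.059073 + 0.109682 + 0.024644 + 0.003870 = 0.197269
Restricting to configurations with newsletter send present: 0.024644 + 0.003870 = 0.028514.
Hence the posterior is 0.028514/0.197269 ≈ 0.1445.

Pr[newsletter send | traffic spike] ≈ 0.1445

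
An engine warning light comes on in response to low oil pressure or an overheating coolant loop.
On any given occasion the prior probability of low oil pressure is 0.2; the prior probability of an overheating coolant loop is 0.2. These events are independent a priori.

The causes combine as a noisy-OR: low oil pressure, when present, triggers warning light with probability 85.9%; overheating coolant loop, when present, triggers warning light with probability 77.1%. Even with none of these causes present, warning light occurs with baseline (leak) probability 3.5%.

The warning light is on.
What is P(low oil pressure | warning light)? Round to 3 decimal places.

Under noisy-OR, P(warning light | causes) = 1 − (1−0.035)·∏(1−qᵢ) over the active causes.
P(warning light) = 0.035·0.8·0.8 + 0.779015·0.8·0.2 + 0.863935·0.2·0.8 + 0.968841·0.2·0.2 = 0.022400 + 0.124642 + 0.138230 + 0.038754 = 0.324026
Restricting to configurations with low oil pressure present: 0.138230 + 0.038754 = 0.176984.
Hence the posterior is 0.176984/0.324026 ≈ 0.546.

P(low oil pressure | warning light) ≈ 0.546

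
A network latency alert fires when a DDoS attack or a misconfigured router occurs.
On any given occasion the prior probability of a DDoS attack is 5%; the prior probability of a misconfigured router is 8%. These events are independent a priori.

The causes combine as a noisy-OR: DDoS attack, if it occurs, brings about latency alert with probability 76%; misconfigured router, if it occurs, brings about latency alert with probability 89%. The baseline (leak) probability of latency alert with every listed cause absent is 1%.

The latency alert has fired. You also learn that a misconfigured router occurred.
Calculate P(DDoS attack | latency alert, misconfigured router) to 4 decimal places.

Under noisy-OR, P(latency alert | causes) = 1 − (1−0.01)·∏(1−qᵢ) over the active causes.
Weight on DDoS attack=true, given the evidence: 0.973864×0.05 = 0.048693
Denominator P(latency alert | misconfigured router): 0.8911×0.95 + 0.973864×0.05 = 0.895238
Posterior = 0.048693 / 0.895238 ≈ 0.0544

P(DDoS attack | latency alert, misconfigured router) ≈ 0.0544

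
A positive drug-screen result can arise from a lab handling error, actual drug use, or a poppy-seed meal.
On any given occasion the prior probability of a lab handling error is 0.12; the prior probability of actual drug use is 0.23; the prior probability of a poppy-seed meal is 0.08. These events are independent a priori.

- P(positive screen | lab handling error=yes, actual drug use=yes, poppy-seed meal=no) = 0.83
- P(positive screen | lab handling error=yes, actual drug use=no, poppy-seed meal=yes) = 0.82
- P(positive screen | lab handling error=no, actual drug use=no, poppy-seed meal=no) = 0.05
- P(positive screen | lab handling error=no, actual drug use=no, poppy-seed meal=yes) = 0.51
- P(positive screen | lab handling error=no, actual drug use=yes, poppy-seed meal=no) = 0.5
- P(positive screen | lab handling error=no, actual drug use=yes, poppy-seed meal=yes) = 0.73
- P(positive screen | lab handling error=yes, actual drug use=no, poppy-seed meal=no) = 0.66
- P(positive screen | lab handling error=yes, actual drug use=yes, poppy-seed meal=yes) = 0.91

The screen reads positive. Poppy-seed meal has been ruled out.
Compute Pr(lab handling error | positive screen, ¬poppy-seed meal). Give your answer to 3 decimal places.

Pr(lab handling error | positive screen, ¬poppy-seed meal) ≈ 0.383

Enumerate the 4 (lab handling error, actual drug use) configurations and weight by the priors:
  P(positive screen | ¬poppy-seed meal) = 0.05×0.88×0.77 + 0.5×0.88×0.23 + 0.66×0.12×0.77 + 0.83×0.12×0.23
        = 0.033880 + 0.101200 + 0.060984 + 0.022908 = 0.218972
Configurations with lab handling error contribute 0.083892, so
  P(lab handling error | positive screen, ¬poppy-seed meal) = 0.083892 / 0.218972 ≈ 0.383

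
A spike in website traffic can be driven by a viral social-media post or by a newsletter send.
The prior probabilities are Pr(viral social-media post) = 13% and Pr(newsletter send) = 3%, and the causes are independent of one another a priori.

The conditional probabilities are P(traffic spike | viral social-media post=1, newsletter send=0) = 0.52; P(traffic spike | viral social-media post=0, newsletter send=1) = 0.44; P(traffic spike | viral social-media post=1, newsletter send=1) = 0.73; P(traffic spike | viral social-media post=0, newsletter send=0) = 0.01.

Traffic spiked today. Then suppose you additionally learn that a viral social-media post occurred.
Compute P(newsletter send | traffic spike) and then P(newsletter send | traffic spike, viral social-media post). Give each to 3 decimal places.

P(newsletter send | traffic spike) ≈ 0.162; P(newsletter send | traffic spike, viral social-media post) ≈ 0.042

Numerator (weight on configurations with newsletter send): 0.011484 + 0.002847 = 0.014331
Normalizer over all consistent configurations: 0.01×0.87×0.97 + 0.44×0.87×0.03 + 0.52×0.13×0.97 + 0.73×0.13×0.03 = 0.088342
Posterior = 0.014331 / 0.088342 ≈ 0.162

Now also conditioning on viral social-media post=true:
P(traffic spike | viral social-media post) = 0.52*0.97 + 0.73*0.03 = 0.504400 + 0.021900 = 0.526300
Of this, 0.021900 comes from 0.73*0.03 (the newsletter send=true cases).
So P(newsletter send | traffic spike, viral social-media post) = 0.021900/0.526300 ≈ 0.042.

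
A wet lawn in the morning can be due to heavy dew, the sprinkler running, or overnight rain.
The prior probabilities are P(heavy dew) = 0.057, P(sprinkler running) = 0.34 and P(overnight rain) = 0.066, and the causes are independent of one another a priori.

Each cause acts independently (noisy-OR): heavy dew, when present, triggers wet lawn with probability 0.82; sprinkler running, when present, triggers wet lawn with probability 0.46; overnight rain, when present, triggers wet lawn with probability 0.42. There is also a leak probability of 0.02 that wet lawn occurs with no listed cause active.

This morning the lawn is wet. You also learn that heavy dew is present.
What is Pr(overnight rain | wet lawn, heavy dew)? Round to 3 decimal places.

Under noisy-OR, P(wet lawn | causes) = 1 − (1−0.02)·∏(1−qᵢ) over the active causes.
For the numerator, keep only overnight rain=true terms: 0.039103 + 0.021200 = 0.060303
The normalizing constant is 0.8236*0.66*0.934 + 0.897688*0.66*0.066 + 0.904744*0.34*0.934 + 0.944752*0.34*0.066 = 0.855314
P(overnight rain | wet lawn, heavy dew) = 0.060303/0.855314 ≈ 0.071

Pr(overnight rain | wet lawn, heavy dew) ≈ 0.071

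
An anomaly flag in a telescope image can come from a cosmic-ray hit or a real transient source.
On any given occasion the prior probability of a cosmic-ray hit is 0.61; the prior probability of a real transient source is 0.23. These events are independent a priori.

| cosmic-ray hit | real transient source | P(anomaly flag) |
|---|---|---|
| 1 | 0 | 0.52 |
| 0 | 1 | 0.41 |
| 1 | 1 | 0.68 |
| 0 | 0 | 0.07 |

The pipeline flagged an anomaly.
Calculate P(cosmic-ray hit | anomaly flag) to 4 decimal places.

P(cosmic-ray hit | anomaly flag) ≈ 0.8546

P(anomaly flag) = 0.07*0.39*0.77 + 0.41*0.39*0.23 + 0.52*0.61*0.77 + 0.68*0.61*0.23 = 0.021021 + 0.036777 + 0.244244 + 0.095404 = 0.397446
Restricting to configurations with cosmic-ray hit present: 0.244244 + 0.095404 = 0.339648.
So P(cosmic-ray hit | anomaly flag) = 0.339648/0.397446 ≈ 0.8546.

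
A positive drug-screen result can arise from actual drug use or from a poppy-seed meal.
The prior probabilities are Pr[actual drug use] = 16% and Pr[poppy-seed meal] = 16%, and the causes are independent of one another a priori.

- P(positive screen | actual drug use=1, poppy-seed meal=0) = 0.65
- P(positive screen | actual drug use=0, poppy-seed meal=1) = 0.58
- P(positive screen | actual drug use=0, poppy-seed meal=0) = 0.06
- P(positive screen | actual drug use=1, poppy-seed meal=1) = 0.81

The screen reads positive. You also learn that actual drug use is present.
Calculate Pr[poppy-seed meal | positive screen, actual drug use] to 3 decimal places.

P(positive screen | actual drug use) = 0.65×0.84 + 0.81×0.16 = 0.546000 + 0.129600 = 0.675600
Of this, 0.129600 comes from 0.81×0.16 (the poppy-seed meal=true cases).
Hence the posterior is 0.129600/0.675600 ≈ 0.192.

Pr[poppy-seed meal | positive screen, actual drug use] ≈ 0.192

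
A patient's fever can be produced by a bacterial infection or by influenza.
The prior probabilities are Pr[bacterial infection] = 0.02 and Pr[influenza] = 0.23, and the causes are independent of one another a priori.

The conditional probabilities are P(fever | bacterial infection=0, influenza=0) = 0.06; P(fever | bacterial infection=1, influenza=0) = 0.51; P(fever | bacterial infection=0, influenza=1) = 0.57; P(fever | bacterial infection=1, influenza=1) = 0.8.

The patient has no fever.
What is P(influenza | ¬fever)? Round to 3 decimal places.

Weight on influenza=true, given the evidence: 0.096922 + 0.000920 = 0.097842
Denominator P(¬fever): 0.94·0.98·0.77 + 0.43·0.98·0.23 + 0.49·0.02·0.77 + 0.2·0.02·0.23 = 0.814712
P(influenza | ¬fever) = 0.097842/0.814712 ≈ 0.120

P(influenza | ¬fever) ≈ 0.120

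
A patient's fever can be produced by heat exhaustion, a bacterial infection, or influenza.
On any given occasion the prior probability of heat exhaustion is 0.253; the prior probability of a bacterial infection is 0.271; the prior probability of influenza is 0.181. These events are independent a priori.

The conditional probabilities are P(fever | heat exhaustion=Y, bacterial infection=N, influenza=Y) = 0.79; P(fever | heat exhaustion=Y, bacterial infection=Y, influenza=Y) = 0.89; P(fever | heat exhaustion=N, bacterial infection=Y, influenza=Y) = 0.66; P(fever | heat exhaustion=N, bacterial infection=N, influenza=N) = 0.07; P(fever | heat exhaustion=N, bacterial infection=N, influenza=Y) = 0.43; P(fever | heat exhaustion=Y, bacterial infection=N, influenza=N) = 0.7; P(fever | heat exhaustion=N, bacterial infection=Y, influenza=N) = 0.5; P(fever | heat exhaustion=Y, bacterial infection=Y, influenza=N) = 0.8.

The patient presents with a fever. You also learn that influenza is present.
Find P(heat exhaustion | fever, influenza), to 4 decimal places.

Numerator (weight on configurations with heat exhaustion): 0.145705 + 0.061021 = 0.206726
The normalizing constant is 0.43*0.747*0.729 + 0.66*0.747*0.271 + 0.79*0.253*0.729 + 0.89*0.253*0.271 = 0.574496
P(heat exhaustion | fever, influenza) = 0.206726/0.574496 ≈ 0.3598

P(heat exhaustion | fever, influenza) ≈ 0.3598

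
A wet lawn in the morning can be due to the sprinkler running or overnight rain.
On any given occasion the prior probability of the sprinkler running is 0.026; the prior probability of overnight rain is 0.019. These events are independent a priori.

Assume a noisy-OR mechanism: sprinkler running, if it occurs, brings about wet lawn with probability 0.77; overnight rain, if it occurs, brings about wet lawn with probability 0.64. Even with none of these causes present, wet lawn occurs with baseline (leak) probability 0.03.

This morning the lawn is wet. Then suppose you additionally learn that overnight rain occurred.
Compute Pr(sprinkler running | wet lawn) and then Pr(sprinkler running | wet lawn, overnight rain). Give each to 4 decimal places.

Under noisy-OR, P(wet lawn | causes) = 1 − (1−0.03)·∏(1−qᵢ) over the active causes.
For the numerator, keep only sprinkler running=true terms: 0.019816 + 0.000454 = 0.020270
Denominator P(wet lawn): 0.03*0.974*0.981 + 0.6508*0.974*0.019 + 0.7769*0.026*0.981 + 0.919684*0.026*0.019 = 0.060979
P(sprinkler running | wet lawn) = 0.020270/0.060979 ≈ 0.3324

With the extra evidence:
By total probability over both values of sprinkler running:
  P(wet lawn | overnight rain) = 0.6508×0.974 + 0.919684×0.026
        = 0.633879 + 0.023912 = 0.657791
The terms with sprinkler running present sum to 0.023912, so
  P(sprinkler running | wet lawn, overnight rain) = 0.023912 / 0.657791 ≈ 0.0364

Pr(sprinkler running | wet lawn) ≈ 0.3324; Pr(sprinkler running | wet lawn, overnight rain) ≈ 0.0364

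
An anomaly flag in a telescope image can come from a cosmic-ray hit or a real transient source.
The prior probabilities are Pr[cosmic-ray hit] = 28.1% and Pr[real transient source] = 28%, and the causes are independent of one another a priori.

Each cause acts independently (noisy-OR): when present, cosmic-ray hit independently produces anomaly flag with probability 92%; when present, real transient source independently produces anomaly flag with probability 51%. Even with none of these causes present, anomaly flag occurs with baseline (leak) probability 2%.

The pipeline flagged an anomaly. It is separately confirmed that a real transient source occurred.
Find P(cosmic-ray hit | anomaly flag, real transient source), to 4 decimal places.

Under noisy-OR, P(anomaly flag | causes) = 1 − (1−0.02)·∏(1−qᵢ) over the active causes.
P(anomaly flag | real transient source) = 0.5198*0.719 + 0.961584*0.281 = 0.373736 + 0.270205 = 0.643941
The cosmic-ray hit-present share is 0.961584*0.281 = 0.270205.
Hence the posterior is 0.270205/0.643941 ≈ 0.4196.

P(cosmic-ray hit | anomaly flag, real transient source) ≈ 0.4196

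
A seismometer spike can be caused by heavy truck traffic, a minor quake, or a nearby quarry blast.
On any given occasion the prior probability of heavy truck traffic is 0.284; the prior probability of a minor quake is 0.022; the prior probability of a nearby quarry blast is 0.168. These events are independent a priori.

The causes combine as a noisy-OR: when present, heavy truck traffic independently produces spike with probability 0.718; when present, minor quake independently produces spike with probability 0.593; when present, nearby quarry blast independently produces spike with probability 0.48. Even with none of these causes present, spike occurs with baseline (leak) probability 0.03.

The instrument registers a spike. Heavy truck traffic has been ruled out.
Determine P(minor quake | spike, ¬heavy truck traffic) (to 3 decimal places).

P(minor quake | spike, ¬heavy truck traffic) ≈ 0.117

Under noisy-OR, P(spike | causes) = 1 − (1−0.03)·∏(1−qᵢ) over the active causes.
Numerator (weight on configurations with minor quake): 0.011078 + 0.002937 = 0.014015
Denominator P(spike | ¬heavy truck traffic): 0.03*0.978*0.832 + 0.4956*0.978*0.168 + 0.60521*0.022*0.832 + 0.794709*0.022*0.168 = 0.119855
P(minor quake | spike, ¬heavy truck traffic) = 0.014015/0.119855 ≈ 0.117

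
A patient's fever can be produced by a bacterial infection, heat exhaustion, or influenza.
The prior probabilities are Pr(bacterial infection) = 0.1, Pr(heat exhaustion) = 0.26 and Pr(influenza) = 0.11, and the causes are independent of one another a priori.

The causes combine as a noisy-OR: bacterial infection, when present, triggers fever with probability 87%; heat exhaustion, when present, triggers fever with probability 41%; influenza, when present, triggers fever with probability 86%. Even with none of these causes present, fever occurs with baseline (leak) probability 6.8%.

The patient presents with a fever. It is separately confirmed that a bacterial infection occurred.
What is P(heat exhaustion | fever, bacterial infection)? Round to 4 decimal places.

Under noisy-OR, P(fever | causes) = 1 − (1−0.068)·∏(1−qᵢ) over the active causes.
P(fever | bacterial infection) = 0.87884×0.74×0.89 + 0.983038×0.74×0.11 + 0.928516×0.26×0.89 + 0.989992×0.26×0.11 = 0.578804 + 0.080019 + 0.214859 + 0.028314 = 0.901996
Restricting to configurations with heat exhaustion present: 0.214859 + 0.028314 = 0.243173.
Hence the posterior is 0.243173/0.901996 ≈ 0.2696.

P(heat exhaustion | fever, bacterial infection) ≈ 0.2696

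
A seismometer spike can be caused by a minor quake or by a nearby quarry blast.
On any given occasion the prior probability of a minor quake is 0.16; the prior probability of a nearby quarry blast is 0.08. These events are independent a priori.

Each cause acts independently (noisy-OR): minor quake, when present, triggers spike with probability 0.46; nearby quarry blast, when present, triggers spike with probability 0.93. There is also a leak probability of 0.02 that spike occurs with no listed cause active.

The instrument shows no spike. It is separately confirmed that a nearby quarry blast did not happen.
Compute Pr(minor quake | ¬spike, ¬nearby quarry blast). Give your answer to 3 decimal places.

Pr(minor quake | ¬spike, ¬nearby quarry blast) ≈ 0.093

Under noisy-OR, P(spike | causes) = 1 − (1−0.02)·∏(1−qᵢ) over the active causes.
Enumerate both values of minor quake and weight by the priors:
  P(¬spike | ¬nearby quarry blast) = 0.98×0.84 + 0.5292×0.16
        = 0.823200 + 0.084672 = 0.907872
The terms with minor quake present sum to 0.084672, so
  P(minor quake | ¬spike, ¬nearby quarry blast) = 0.084672 / 0.907872 ≈ 0.093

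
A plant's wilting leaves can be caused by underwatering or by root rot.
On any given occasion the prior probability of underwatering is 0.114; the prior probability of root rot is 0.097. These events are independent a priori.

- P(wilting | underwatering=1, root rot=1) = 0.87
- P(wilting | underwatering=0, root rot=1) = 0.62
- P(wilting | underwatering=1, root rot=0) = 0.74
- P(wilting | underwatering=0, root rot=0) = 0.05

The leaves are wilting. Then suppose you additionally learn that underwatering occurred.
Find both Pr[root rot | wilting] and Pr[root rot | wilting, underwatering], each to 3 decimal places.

Enumerate the 4 (underwatering, root rot) configurations and weight by the priors:
  P(wilting) = 0.05*0.886*0.903 + 0.62*0.886*0.097 + 0.74*0.114*0.903 + 0.87*0.114*0.097
        = 0.040003 + 0.053284 + 0.076177 + 0.009620 = 0.179084
The terms with root rot present sum to 0.062904, so
  P(root rot | wilting) = 0.062904 / 0.179084 ≈ 0.351

Now condition on the additional information:
P(wilting | underwatering) = 0.74·0.903 + 0.87·0.097 = 0.668220 + 0.084390 = 0.752610
Of this, 0.084390 comes from 0.87·0.097 (the root rot=true cases).
Hence the posterior is 0.084390/0.752610 ≈ 0.112.
This is intercausal reasoning (explaining away): once underwatering accounts for the wilting, root rot becomes less likely.

Pr[root rot | wilting] ≈ 0.351; Pr[root rot | wilting, underwatering] ≈ 0.112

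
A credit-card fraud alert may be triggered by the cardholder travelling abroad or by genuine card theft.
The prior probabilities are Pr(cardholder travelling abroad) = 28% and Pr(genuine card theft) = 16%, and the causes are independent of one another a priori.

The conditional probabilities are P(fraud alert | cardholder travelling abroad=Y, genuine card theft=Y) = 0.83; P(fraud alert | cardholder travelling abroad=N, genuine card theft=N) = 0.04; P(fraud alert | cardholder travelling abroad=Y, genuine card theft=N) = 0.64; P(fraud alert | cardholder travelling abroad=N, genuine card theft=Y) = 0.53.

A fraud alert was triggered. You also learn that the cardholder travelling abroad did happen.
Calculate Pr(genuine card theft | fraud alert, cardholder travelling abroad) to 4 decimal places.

Pr(genuine card theft | fraud alert, cardholder travelling abroad) ≈ 0.1981

For the numerator, keep only genuine card theft=true terms: 0.83*0.16 = 0.132800
Normalizer over all consistent configurations: 0.64*0.84 + 0.83*0.16 = 0.670400
Posterior = 0.132800 / 0.670400 ≈ 0.1981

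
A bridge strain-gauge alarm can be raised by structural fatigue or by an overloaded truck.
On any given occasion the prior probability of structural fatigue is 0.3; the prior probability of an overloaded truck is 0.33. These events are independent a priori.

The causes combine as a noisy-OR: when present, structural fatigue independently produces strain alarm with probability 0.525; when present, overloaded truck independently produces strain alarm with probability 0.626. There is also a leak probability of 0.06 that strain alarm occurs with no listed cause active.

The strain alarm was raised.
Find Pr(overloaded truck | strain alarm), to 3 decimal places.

Pr(overloaded truck | strain alarm) ≈ 0.625

Under noisy-OR, P(strain alarm | causes) = 1 − (1−0.06)·∏(1−qᵢ) over the active causes.
By total probability over the 4 (structural fatigue, overloaded truck) configurations:
  P(strain alarm) = 0.06·0.7·0.67 + 0.64844·0.7·0.33 + 0.5535·0.3·0.67 + 0.833009·0.3·0.33
        = 0.028140 + 0.149790 + 0.111254 + 0.082468 = 0.371652
The terms with overloaded truck present sum to 0.232258, so
  P(overloaded truck | strain alarm) = 0.232258 / 0.371652 ≈ 0.625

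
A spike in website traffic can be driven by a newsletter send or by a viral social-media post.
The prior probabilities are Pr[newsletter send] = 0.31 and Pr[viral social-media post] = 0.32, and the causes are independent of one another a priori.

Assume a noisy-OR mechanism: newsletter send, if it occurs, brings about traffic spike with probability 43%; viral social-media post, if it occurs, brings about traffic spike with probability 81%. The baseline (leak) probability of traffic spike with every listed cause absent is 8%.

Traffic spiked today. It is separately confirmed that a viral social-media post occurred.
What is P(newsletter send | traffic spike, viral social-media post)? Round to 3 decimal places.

P(newsletter send | traffic spike, viral social-media post) ≈ 0.329

Under noisy-OR, P(traffic spike | causes) = 1 − (1−0.08)·∏(1−qᵢ) over the active causes.
Weight on newsletter send=true, given the evidence: 0.900364·0.31 = 0.279113
The normalizing constant is 0.8252·0.69 + 0.900364·0.31 = 0.848501
P(newsletter send | traffic spike, viral social-media post) = 0.279113/0.848501 ≈ 0.329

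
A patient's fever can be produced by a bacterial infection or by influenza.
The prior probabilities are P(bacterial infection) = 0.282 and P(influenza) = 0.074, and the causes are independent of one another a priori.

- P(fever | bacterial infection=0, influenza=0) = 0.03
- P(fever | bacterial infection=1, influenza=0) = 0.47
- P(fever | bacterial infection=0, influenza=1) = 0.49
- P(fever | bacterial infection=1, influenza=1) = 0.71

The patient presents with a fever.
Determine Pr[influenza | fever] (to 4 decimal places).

Sum P(fever|·) weighted by the priors over the 4 (bacterial infection, influenza) configurations:
  P(fever) = 0.03×0.718×0.926 + 0.49×0.718×0.074 + 0.47×0.282×0.926 + 0.71×0.282×0.074
        = 0.019946 + 0.026035 + 0.122732 + 0.014816 = 0.183529
The terms with influenza present sum to 0.040851, so
  P(influenza | fever) = 0.040851 / 0.183529 ≈ 0.2226

Pr[influenza | fever] ≈ 0.2226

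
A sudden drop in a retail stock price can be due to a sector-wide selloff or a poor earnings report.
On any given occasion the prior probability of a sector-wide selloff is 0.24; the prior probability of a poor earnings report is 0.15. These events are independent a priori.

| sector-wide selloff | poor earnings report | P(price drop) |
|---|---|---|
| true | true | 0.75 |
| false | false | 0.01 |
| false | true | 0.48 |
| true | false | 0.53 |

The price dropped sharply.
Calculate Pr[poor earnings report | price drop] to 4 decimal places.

Pr[poor earnings report | price drop] ≈ 0.4163

For the numerator, keep only poor earnings report=true terms: 0.054720 + 0.027000 = 0.081720
Normalizer over all consistent configurations: 0.01×0.76×0.85 + 0.48×0.76×0.15 + 0.53×0.24×0.85 + 0.75×0.24×0.15 = 0.196300
Posterior = 0.081720 / 0.196300 ≈ 0.4163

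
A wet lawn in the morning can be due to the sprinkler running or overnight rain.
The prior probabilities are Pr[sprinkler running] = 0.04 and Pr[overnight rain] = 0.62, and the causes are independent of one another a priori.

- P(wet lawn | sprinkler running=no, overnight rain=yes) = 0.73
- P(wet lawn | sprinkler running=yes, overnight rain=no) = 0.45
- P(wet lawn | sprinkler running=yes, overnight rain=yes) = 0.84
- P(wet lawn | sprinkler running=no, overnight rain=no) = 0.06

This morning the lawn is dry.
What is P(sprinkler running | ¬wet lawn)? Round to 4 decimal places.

P(sprinkler running | ¬wet lawn) ≈ 0.0239

Numerator (weight on configurations with sprinkler running): 0.008360 + 0.003968 = 0.012328
Normalizer over all consistent configurations: 0.94*0.96*0.38 + 0.27*0.96*0.62 + 0.55*0.04*0.38 + 0.16*0.04*0.62 = 0.515944
Posterior = 0.012328 / 0.515944 ≈ 0.0239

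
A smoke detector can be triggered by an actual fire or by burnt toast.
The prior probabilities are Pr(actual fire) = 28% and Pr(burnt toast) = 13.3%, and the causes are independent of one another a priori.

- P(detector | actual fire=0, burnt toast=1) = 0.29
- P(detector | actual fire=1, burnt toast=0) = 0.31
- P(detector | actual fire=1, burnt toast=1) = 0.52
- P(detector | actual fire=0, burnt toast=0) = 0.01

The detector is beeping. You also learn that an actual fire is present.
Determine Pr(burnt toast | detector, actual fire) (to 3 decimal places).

Pr(burnt toast | detector, actual fire) ≈ 0.205

P(detector | actual fire) = 0.31·0.867 + 0.52·0.133 = 0.268770 + 0.069160 = 0.337930
The burnt toast-present share is 0.52·0.133 = 0.069160.
P(burnt toast | detector, actual fire) = 0.069160 / 0.337930 ≈ 0.205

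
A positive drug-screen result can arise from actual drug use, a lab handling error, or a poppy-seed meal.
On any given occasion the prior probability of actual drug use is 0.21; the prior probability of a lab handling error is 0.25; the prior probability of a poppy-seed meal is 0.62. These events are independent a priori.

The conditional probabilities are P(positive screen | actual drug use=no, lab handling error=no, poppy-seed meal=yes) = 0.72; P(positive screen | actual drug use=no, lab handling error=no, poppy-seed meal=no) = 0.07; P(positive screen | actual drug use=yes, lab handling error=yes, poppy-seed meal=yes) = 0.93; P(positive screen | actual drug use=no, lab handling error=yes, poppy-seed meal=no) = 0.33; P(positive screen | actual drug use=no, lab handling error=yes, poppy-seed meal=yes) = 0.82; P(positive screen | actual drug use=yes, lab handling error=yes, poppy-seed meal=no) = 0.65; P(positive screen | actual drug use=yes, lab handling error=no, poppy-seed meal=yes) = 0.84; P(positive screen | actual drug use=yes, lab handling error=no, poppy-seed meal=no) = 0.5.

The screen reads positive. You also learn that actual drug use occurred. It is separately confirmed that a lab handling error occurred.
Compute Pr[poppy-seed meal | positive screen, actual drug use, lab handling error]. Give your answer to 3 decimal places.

Weight on poppy-seed meal=true, given the evidence: 0.93*0.62 = 0.576600
The normalizing constant is 0.65*0.38 + 0.93*0.62 = 0.823600
Posterior = 0.576600 / 0.823600 ≈ 0.700

Pr[poppy-seed meal | positive screen, actual drug use, lab handling error] ≈ 0.700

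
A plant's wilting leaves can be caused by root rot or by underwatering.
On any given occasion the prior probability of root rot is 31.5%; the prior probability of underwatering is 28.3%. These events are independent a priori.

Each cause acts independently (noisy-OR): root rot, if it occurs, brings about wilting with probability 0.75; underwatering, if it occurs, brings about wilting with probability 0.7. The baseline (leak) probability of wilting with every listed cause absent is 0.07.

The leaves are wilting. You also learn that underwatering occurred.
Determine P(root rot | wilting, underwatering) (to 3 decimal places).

Under noisy-OR, P(wilting | causes) = 1 − (1−0.07)·∏(1−qᵢ) over the active causes.
P(wilting | underwatering) = 0.721×0.685 + 0.93025×0.315 = 0.493885 + 0.293029 = 0.786914
Of this, 0.293029 comes from 0.93025×0.315 (the root rot=true cases).
So P(root rot | wilting, underwatering) = 0.293029/0.786914 ≈ 0.372.

P(root rot | wilting, underwatering) ≈ 0.372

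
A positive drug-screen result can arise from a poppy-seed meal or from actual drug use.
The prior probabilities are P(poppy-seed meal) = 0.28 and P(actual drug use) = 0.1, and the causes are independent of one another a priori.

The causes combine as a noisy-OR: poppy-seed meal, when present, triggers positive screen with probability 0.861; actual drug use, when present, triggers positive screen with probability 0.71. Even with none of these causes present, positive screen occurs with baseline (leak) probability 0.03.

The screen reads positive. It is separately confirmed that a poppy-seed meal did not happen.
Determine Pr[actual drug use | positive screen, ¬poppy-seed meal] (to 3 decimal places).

Under noisy-OR, P(positive screen | causes) = 1 − (1−0.03)·∏(1−qᵢ) over the active causes.
Numerator (weight on configurations with actual drug use): 0.7187*0.1 = 0.071870
The normalizing constant is 0.03*0.9 + 0.7187*0.1 = 0.098870
Posterior = 0.071870 / 0.098870 ≈ 0.727

Pr[actual drug use | positive screen, ¬poppy-seed meal] ≈ 0.727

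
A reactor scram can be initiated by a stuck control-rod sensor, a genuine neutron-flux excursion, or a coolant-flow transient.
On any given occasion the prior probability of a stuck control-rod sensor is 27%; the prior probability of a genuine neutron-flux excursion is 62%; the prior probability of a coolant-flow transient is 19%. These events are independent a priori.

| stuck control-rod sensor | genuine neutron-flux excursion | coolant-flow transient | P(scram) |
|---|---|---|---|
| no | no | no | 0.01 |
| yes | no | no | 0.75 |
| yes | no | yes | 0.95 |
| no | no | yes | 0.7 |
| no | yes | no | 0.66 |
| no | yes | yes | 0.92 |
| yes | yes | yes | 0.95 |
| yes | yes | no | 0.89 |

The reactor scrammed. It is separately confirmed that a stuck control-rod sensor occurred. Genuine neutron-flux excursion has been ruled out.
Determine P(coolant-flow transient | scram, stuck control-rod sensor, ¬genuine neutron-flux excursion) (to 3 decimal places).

P(coolant-flow transient | scram, stuck control-rod sensor, ¬genuine neutron-flux excursion) ≈ 0.229

Enumerate both values of coolant-flow transient and weight by the priors:
  P(scram | stuck control-rod sensor, ¬genuine neutron-flux excursion) = 0.75·0.81 + 0.95·0.19
        = 0.607500 + 0.180500 = 0.788000
Configurations with coolant-flow transient contribute 0.180500, so
  P(coolant-flow transient | scram, stuck control-rod sensor, ¬genuine neutron-flux excursion) = 0.180500 / 0.788000 ≈ 0.229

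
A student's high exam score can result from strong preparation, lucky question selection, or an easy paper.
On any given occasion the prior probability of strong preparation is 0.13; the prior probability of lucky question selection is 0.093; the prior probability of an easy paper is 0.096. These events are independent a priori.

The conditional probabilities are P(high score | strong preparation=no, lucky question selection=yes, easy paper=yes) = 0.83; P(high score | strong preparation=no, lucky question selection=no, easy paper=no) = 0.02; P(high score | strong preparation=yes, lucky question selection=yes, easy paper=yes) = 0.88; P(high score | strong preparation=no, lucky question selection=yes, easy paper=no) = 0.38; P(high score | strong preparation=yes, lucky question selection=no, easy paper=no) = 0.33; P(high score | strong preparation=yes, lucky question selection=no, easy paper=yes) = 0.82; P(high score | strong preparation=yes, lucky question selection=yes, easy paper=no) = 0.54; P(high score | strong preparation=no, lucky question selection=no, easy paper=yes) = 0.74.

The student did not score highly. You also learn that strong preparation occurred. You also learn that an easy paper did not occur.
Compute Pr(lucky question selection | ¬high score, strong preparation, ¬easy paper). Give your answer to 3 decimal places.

P(¬high score | strong preparation, ¬easy paper) = 0.67×0.907 + 0.46×0.093 = 0.607690 + 0.042780 = 0.650470
Of this, 0.042780 comes from 0.46×0.093 (the lucky question selection=true cases).
P(lucky question selection | ¬high score, strong preparation, ¬easy paper) = 0.042780 / 0.650470 ≈ 0.066

Pr(lucky question selection | ¬high score, strong preparation, ¬easy paper) ≈ 0.066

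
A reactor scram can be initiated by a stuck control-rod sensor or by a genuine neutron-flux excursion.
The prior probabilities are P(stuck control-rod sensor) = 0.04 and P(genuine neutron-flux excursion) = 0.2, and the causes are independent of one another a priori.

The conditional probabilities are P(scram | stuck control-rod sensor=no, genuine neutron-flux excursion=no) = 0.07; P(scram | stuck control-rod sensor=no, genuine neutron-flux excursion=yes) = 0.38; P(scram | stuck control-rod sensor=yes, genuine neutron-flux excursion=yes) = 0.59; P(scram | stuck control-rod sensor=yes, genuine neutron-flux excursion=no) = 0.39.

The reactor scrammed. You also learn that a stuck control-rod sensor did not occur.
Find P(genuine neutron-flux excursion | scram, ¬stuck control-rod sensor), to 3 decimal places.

P(scram | ¬stuck control-rod sensor) = 0.07·0.8 + 0.38·0.2 = 0.056000 + 0.076000 = 0.132000
Restricting to configurations with genuine neutron-flux excursion present: 0.38·0.2 = 0.076000.
P(genuine neutron-flux excursion | scram, ¬stuck control-rod sensor) = 0.076000 / 0.132000 ≈ 0.576

P(genuine neutron-flux excursion | scram, ¬stuck control-rod sensor) ≈ 0.576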